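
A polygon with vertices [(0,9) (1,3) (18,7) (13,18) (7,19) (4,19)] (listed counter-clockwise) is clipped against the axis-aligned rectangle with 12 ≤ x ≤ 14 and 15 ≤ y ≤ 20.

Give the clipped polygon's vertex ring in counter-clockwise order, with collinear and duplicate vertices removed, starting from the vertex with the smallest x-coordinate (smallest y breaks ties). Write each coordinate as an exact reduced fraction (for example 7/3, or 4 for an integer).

1. After x ≥ 12: [(12,95/17) (18,7) (13,18) (12,109/6)]
2. After x ≤ 14: [(12,95/17) (14,103/17) (14,79/5) (13,18) (12,109/6)]
3. After y ≥ 15: [(12,15) (14,15) (14,79/5) (13,18) (12,109/6)]
4. After y ≤ 20: [(12,15) (14,15) (14,79/5) (13,18) (12,109/6)]
5. Canonical ring: [(12,15) (14,15) (14,79/5) (13,18) (12,109/6)]

Clipped polygon: [(12,15) (14,15) (14,79/5) (13,18) (12,109/6)]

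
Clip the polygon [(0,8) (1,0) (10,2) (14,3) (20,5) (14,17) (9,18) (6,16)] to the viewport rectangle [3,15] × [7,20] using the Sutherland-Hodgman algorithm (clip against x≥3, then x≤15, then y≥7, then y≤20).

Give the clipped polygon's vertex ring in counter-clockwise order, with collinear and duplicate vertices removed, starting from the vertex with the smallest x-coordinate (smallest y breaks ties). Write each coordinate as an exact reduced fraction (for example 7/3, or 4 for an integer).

Clipped polygon: [(3,7) (15,7) (15,15) (14,17) (9,18) (6,16) (3,12)]

1. After x ≥ 3: [(3,12) (3,4/9) (10,2) (14,3) (20,5) (14,17) (9,18) (6,16)]
2. After x ≤ 15: [(3,12) (3,4/9) (10,2) (14,3) (15,10/3) (15,15) (14,17) (9,18) (6,16)]
3. After y ≥ 7: [(3,12) (3,7) (15,7) (15,15) (14,17) (9,18) (6,16)]
4. After y ≤ 20: [(3,12) (3,7) (15,7) (15,15) (14,17) (9,18) (6,16)]
5. Canonical ring: [(3,7) (15,7) (15,15) (14,17) (9,18) (6,16) (3,12)]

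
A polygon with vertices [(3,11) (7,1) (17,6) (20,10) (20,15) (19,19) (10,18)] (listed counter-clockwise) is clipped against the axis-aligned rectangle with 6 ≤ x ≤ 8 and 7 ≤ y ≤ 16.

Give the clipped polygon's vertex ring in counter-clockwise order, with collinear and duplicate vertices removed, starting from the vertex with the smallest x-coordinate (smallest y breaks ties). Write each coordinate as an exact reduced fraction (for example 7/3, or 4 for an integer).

Clipped polygon: [(6,7) (8,7) (8,16) (6,14)]

1. After x ≥ 6: [(6,14) (6,7/2) (7,1) (17,6) (20,10) (20,15) (19,19) (10,18)]
2. After x ≤ 8: [(8,16) (6,14) (6,7/2) (7,1) (8,3/2)]
3. After y ≥ 7: [(8,7) (8,16) (6,14) (6,7)]
4. After y ≤ 16: [(8,7) (8,16) (6,14) (6,7)]
5. Canonical ring: [(6,7) (8,7) (8,16) (6,14)]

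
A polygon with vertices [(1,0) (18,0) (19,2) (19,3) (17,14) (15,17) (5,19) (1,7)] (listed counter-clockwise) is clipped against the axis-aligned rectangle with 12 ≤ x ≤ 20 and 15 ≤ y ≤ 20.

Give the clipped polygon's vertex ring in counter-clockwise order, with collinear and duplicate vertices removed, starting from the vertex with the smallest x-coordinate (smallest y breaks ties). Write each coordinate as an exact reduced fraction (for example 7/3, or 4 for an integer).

Clipped polygon: [(12,15) (49/3,15) (15,17) (12,88/5)]

1. After x ≥ 12: [(12,0) (18,0) (19,2) (19,3) (17,14) (15,17) (12,88/5)]
2. After x ≤ 20: [(12,0) (18,0) (19,2) (19,3) (17,14) (15,17) (12,88/5)]
3. After y ≥ 15: [(12,15) (49/3,15) (15,17) (12,88/5)]
4. After y ≤ 20: [(12,15) (49/3,15) (15,17) (12,88/5)]
5. Canonical ring: [(12,15) (49/3,15) (15,17) (12,88/5)]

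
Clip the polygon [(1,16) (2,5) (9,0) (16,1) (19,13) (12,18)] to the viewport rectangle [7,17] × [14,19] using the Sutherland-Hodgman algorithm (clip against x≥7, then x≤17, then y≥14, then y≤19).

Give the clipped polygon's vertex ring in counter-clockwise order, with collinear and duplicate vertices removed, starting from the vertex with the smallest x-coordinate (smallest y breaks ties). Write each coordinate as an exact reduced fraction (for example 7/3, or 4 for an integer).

Clipped polygon: [(7,14) (17,14) (17,101/7) (12,18) (7,188/11)]

1. After x ≥ 7: [(7,188/11) (7,10/7) (9,0) (16,1) (19,13) (12,18)]
2. After x ≤ 17: [(7,188/11) (7,10/7) (9,0) (16,1) (17,5) (17,101/7) (12,18)]
3. After y ≥ 14: [(7,188/11) (7,14) (17,14) (17,101/7) (12,18)]
4. After y ≤ 19: [(7,188/11) (7,14) (17,14) (17,101/7) (12,18)]
5. Canonical ring: [(7,14) (17,14) (17,101/7) (12,18) (7,188/11)]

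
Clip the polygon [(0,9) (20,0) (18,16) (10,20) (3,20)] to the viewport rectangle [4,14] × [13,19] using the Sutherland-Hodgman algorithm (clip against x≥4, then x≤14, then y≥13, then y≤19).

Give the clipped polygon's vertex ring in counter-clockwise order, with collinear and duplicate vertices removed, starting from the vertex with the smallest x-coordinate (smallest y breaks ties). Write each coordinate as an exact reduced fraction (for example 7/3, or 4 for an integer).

Clipped polygon: [(4,13) (14,13) (14,18) (12,19) (4,19)]

1. After x ≥ 4: [(4,36/5) (20,0) (18,16) (10,20) (4,20)]
2. After x ≤ 14: [(4,36/5) (14,27/10) (14,18) (10,20) (4,20)]
3. After y ≥ 13: [(4,13) (14,13) (14,18) (10,20) (4,20)]
4. After y ≤ 19: [(4,19) (4,13) (14,13) (14,18) (12,19)]
5. Canonical ring: [(4,13) (14,13) (14,18) (12,19) (4,19)]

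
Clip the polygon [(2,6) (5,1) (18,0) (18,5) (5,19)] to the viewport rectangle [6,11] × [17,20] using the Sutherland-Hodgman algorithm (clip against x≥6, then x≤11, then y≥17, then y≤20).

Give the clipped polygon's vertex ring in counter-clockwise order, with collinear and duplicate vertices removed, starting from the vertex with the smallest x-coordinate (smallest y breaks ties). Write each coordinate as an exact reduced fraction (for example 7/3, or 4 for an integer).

Clipped polygon: [(6,17) (48/7,17) (6,233/13)]

1. After x ≥ 6: [(6,12/13) (18,0) (18,5) (6,233/13)]
2. After x ≤ 11: [(6,12/13) (11,7/13) (11,163/13) (6,233/13)]
3. After y ≥ 17: [(6,17) (48/7,17) (6,233/13)]
4. After y ≤ 20: [(6,17) (48/7,17) (6,233/13)]
5. Canonical ring: [(6,17) (48/7,17) (6,233/13)]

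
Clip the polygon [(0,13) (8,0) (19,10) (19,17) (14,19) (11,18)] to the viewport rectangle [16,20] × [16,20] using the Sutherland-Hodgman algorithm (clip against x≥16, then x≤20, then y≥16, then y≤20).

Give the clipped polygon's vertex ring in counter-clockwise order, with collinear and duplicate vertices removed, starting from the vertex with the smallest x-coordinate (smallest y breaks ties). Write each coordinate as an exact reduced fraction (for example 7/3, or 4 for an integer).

1. After x ≥ 16: [(16,80/11) (19,10) (19,17) (16,91/5)]
2. After x ≤ 20: [(16,80/11) (19,10) (19,17) (16,91/5)]
3. After y ≥ 16: [(16,16) (19,16) (19,17) (16,91/5)]
4. After y ≤ 20: [(16,16) (19,16) (19,17) (16,91/5)]
5. Canonical ring: [(16,16) (19,16) (19,17) (16,91/5)]

Clipped polygon: [(16,16) (19,16) (19,17) (16,91/5)]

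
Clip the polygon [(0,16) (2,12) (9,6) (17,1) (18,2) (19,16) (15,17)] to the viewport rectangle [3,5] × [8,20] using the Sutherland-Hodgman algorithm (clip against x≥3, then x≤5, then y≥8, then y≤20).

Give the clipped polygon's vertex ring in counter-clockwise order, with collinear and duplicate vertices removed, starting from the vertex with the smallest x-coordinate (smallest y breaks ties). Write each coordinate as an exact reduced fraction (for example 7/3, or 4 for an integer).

1. After x ≥ 3: [(3,81/5) (3,78/7) (9,6) (17,1) (18,2) (19,16) (15,17)]
2. After x ≤ 5: [(5,49/3) (3,81/5) (3,78/7) (5,66/7)]
3. After y ≥ 8: [(5,49/3) (3,81/5) (3,78/7) (5,66/7)]
4. After y ≤ 20: [(5,49/3) (3,81/5) (3,78/7) (5,66/7)]
5. Canonical ring: [(3,78/7) (5,66/7) (5,49/3) (3,81/5)]

Clipped polygon: [(3,78/7) (5,66/7) (5,49/3) (3,81/5)]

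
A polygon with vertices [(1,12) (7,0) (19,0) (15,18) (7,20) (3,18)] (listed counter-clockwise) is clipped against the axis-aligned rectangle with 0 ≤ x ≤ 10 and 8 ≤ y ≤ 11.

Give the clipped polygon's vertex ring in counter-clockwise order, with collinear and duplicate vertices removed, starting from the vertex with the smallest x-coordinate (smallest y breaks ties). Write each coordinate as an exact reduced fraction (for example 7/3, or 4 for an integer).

Clipped polygon: [(3/2,11) (3,8) (10,8) (10,11)]

1. After x ≥ 0: [(1,12) (7,0) (19,0) (15,18) (7,20) (3,18)]
2. After x ≤ 10: [(1,12) (7,0) (10,0) (10,77/4) (7,20) (3,18)]
3. After y ≥ 8: [(1,12) (3,8) (10,8) (10,77/4) (7,20) (3,18)]
4. After y ≤ 11: [(3/2,11) (3,8) (10,8) (10,11)]
5. Canonical ring: [(3/2,11) (3,8) (10,8) (10,11)]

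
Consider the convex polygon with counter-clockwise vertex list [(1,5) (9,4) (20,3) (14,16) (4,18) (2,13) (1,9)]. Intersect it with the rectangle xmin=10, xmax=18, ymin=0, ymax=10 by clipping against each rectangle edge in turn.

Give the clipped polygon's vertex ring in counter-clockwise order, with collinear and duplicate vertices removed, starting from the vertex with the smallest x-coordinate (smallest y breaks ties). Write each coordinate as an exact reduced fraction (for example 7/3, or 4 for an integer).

1. After x ≥ 10: [(10,43/11) (20,3) (14,16) (10,84/5)]
2. After x ≤ 18: [(10,43/11) (18,35/11) (18,22/3) (14,16) (10,84/5)]
3. After y ≥ 0: [(10,43/11) (18,35/11) (18,22/3) (14,16) (10,84/5)]
4. After y ≤ 10: [(10,10) (10,43/11) (18,35/11) (18,22/3) (218/13,10)]
5. Canonical ring: [(10,43/11) (18,35/11) (18,22/3) (218/13,10) (10,10)]

Clipped polygon: [(10,43/11) (18,35/11) (18,22/3) (218/13,10) (10,10)]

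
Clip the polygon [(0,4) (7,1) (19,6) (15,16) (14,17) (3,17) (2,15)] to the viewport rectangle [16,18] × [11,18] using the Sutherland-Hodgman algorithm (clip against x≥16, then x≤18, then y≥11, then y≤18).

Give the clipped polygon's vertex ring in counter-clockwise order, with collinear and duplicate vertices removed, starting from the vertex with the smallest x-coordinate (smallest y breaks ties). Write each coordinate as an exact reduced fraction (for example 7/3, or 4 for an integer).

Clipped polygon: [(16,11) (17,11) (16,27/2)]

1. After x ≥ 16: [(16,19/4) (19,6) (16,27/2)]
2. After x ≤ 18: [(16,19/4) (18,67/12) (18,17/2) (16,27/2)]
3. After y ≥ 11: [(16,11) (17,11) (16,27/2)]
4. After y ≤ 18: [(16,11) (17,11) (16,27/2)]
5. Canonical ring: [(16,11) (17,11) (16,27/2)]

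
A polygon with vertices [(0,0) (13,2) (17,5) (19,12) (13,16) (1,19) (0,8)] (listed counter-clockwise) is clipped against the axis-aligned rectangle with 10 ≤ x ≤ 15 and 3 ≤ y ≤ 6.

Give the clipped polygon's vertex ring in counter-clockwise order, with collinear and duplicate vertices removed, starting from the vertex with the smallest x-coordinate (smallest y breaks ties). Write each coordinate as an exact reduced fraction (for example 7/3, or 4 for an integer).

Clipped polygon: [(10,3) (43/3,3) (15,7/2) (15,6) (10,6)]

1. After x ≥ 10: [(10,20/13) (13,2) (17,5) (19,12) (13,16) (10,67/4)]
2. After x ≤ 15: [(10,20/13) (13,2) (15,7/2) (15,44/3) (13,16) (10,67/4)]
3. After y ≥ 3: [(10,3) (43/3,3) (15,7/2) (15,44/3) (13,16) (10,67/4)]
4. After y ≤ 6: [(10,6) (10,3) (43/3,3) (15,7/2) (15,6)]
5. Canonical ring: [(10,3) (43/3,3) (15,7/2) (15,6) (10,6)]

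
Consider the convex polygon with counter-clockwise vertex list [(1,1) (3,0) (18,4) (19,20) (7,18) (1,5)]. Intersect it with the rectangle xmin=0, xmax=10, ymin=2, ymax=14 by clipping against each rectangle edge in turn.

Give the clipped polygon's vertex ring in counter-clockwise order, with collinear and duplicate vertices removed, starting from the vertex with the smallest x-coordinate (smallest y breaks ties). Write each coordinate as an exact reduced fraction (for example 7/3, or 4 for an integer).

1. After x ≥ 0: [(1,1) (3,0) (18,4) (19,20) (7,18) (1,5)]
2. After x ≤ 10: [(1,1) (3,0) (10,28/15) (10,37/2) (7,18) (1,5)]
3. After y ≥ 2: [(1,2) (10,2) (10,37/2) (7,18) (1,5)]
4. After y ≤ 14: [(1,2) (10,2) (10,14) (67/13,14) (1,5)]
5. Canonical ring: [(1,2) (10,2) (10,14) (67/13,14) (1,5)]

Clipped polygon: [(1,2) (10,2) (10,14) (67/13,14) (1,5)]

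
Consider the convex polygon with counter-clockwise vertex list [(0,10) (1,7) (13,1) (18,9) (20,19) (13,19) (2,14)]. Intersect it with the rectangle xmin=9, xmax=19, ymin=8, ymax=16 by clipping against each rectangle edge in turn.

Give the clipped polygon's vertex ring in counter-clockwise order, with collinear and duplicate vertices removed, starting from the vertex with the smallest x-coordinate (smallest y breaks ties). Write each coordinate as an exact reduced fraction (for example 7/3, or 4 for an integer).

1. After x ≥ 9: [(9,3) (13,1) (18,9) (20,19) (13,19) (9,189/11)]
2. After x ≤ 19: [(9,3) (13,1) (18,9) (19,14) (19,19) (13,19) (9,189/11)]
3. After y ≥ 8: [(9,8) (139/8,8) (18,9) (19,14) (19,19) (13,19) (9,189/11)]
4. After y ≤ 16: [(9,16) (9,8) (139/8,8) (18,9) (19,14) (19,16)]
5. Canonical ring: [(9,8) (139/8,8) (18,9) (19,14) (19,16) (9,16)]

Clipped polygon: [(9,8) (139/8,8) (18,9) (19,14) (19,16) (9,16)]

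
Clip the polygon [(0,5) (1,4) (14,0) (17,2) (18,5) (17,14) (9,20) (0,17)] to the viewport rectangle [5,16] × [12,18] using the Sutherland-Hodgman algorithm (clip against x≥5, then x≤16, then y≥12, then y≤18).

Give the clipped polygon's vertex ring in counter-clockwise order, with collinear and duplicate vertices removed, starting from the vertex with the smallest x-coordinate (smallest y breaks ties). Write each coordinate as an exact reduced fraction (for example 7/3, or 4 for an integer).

1. After x ≥ 5: [(5,36/13) (14,0) (17,2) (18,5) (17,14) (9,20) (5,56/3)]
2. After x ≤ 16: [(5,36/13) (14,0) (16,4/3) (16,59/4) (9,20) (5,56/3)]
3. After y ≥ 12: [(5,12) (16,12) (16,59/4) (9,20) (5,56/3)]
4. After y ≤ 18: [(5,18) (5,12) (16,12) (16,59/4) (35/3,18)]
5. Canonical ring: [(5,12) (16,12) (16,59/4) (35/3,18) (5,18)]

Clipped polygon: [(5,12) (16,12) (16,59/4) (35/3,18) (5,18)]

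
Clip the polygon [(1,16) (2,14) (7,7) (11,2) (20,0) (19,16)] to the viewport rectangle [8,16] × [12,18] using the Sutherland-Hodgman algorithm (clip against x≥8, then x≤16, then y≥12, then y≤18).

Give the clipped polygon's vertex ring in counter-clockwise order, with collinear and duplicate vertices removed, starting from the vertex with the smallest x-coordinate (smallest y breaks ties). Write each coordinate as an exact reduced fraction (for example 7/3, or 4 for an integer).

1. After x ≥ 8: [(8,16) (8,23/4) (11,2) (20,0) (19,16)]
2. After x ≤ 16: [(16,16) (8,16) (8,23/4) (11,2) (16,8/9)]
3. After y ≥ 12: [(16,12) (16,16) (8,16) (8,12)]
4. After y ≤ 18: [(16,12) (16,16) (8,16) (8,12)]
5. Canonical ring: [(8,12) (16,12) (16,16) (8,16)]

Clipped polygon: [(8,12) (16,12) (16,16) (8,16)]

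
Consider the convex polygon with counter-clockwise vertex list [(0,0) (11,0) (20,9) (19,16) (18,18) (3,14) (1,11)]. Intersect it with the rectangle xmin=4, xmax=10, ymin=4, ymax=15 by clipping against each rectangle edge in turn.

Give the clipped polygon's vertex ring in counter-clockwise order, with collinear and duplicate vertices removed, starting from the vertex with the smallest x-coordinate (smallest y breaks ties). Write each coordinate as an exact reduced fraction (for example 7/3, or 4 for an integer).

Clipped polygon: [(4,4) (10,4) (10,15) (27/4,15) (4,214/15)]

1. After x ≥ 4: [(4,0) (11,0) (20,9) (19,16) (18,18) (4,214/15)]
2. After x ≤ 10: [(4,0) (10,0) (10,238/15) (4,214/15)]
3. After y ≥ 4: [(4,4) (10,4) (10,238/15) (4,214/15)]
4. After y ≤ 15: [(4,4) (10,4) (10,15) (27/4,15) (4,214/15)]
5. Canonical ring: [(4,4) (10,4) (10,15) (27/4,15) (4,214/15)]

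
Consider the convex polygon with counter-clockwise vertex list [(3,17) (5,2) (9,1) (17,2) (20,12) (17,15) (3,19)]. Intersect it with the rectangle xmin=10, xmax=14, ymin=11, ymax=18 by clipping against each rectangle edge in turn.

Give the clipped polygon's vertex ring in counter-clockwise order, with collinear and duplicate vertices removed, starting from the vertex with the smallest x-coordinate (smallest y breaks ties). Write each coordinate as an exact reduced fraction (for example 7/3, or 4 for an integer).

Clipped polygon: [(10,11) (14,11) (14,111/7) (10,17)]

1. After x ≥ 10: [(10,9/8) (17,2) (20,12) (17,15) (10,17)]
2. After x ≤ 14: [(10,9/8) (14,13/8) (14,111/7) (10,17)]
3. After y ≥ 11: [(10,11) (14,11) (14,111/7) (10,17)]
4. After y ≤ 18: [(10,11) (14,11) (14,111/7) (10,17)]
5. Canonical ring: [(10,11) (14,11) (14,111/7) (10,17)]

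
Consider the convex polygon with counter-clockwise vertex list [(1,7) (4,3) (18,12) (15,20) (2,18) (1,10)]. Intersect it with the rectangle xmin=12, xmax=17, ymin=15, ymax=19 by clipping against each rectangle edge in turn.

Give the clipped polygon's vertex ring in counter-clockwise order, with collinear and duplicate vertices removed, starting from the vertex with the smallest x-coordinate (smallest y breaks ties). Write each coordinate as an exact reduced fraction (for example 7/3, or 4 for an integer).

1. After x ≥ 12: [(12,57/7) (18,12) (15,20) (12,254/13)]
2. After x ≤ 17: [(12,57/7) (17,159/14) (17,44/3) (15,20) (12,254/13)]
3. After y ≥ 15: [(12,15) (135/8,15) (15,20) (12,254/13)]
4. After y ≤ 19: [(12,19) (12,15) (135/8,15) (123/8,19)]
5. Canonical ring: [(12,15) (135/8,15) (123/8,19) (12,19)]

Clipped polygon: [(12,15) (135/8,15) (123/8,19) (12,19)]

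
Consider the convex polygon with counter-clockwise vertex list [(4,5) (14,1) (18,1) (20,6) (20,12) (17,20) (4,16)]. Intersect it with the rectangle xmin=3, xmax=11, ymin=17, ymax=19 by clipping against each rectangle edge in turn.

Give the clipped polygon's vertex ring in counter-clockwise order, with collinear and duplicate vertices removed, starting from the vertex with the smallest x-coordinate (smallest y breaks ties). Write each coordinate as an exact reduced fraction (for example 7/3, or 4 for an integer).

Clipped polygon: [(29/4,17) (11,17) (11,236/13)]

1. After x ≥ 3: [(4,5) (14,1) (18,1) (20,6) (20,12) (17,20) (4,16)]
2. After x ≤ 11: [(4,5) (11,11/5) (11,236/13) (4,16)]
3. After y ≥ 17: [(11,17) (11,236/13) (29/4,17)]
4. After y ≤ 19: [(11,17) (11,236/13) (29/4,17)]
5. Canonical ring: [(29/4,17) (11,17) (11,236/13)]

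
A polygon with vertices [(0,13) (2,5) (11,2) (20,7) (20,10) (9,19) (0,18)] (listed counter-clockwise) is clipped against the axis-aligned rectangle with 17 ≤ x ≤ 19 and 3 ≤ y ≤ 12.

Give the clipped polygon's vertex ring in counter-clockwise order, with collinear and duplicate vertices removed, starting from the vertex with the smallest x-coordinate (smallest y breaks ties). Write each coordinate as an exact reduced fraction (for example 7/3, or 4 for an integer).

1. After x ≥ 17: [(17,16/3) (20,7) (20,10) (17,137/11)]
2. After x ≤ 19: [(17,16/3) (19,58/9) (19,119/11) (17,137/11)]
3. After y ≥ 3: [(17,16/3) (19,58/9) (19,119/11) (17,137/11)]
4. After y ≤ 12: [(17,12) (17,16/3) (19,58/9) (19,119/11) (158/9,12)]
5. Canonical ring: [(17,16/3) (19,58/9) (19,119/11) (158/9,12) (17,12)]

Clipped polygon: [(17,16/3) (19,58/9) (19,119/11) (158/9,12) (17,12)]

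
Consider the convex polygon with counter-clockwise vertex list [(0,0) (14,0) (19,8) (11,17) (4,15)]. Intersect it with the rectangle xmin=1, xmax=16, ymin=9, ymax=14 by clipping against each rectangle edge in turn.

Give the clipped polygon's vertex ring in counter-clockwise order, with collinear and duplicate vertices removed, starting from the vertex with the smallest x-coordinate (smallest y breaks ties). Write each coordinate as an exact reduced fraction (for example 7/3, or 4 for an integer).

1. After x ≥ 1: [(1,15/4) (1,0) (14,0) (19,8) (11,17) (4,15)]
2. After x ≤ 16: [(1,15/4) (1,0) (14,0) (16,16/5) (16,91/8) (11,17) (4,15)]
3. After y ≥ 9: [(12/5,9) (16,9) (16,91/8) (11,17) (4,15)]
4. After y ≤ 14: [(56/15,14) (12/5,9) (16,9) (16,91/8) (41/3,14)]
5. Canonical ring: [(12/5,9) (16,9) (16,91/8) (41/3,14) (56/15,14)]

Clipped polygon: [(12/5,9) (16,9) (16,91/8) (41/3,14) (56/15,14)]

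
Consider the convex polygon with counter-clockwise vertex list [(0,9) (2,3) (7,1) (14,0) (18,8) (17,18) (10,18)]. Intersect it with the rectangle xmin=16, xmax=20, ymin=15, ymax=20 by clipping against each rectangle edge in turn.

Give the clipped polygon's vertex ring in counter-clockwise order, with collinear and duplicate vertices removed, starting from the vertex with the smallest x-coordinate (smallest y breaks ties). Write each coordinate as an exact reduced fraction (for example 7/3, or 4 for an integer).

Clipped polygon: [(16,15) (173/10,15) (17,18) (16,18)]

1. After x ≥ 16: [(16,4) (18,8) (17,18) (16,18)]
2. After x ≤ 20: [(16,4) (18,8) (17,18) (16,18)]
3. After y ≥ 15: [(16,15) (173/10,15) (17,18) (16,18)]
4. After y ≤ 20: [(16,15) (173/10,15) (17,18) (16,18)]
5. Canonical ring: [(16,15) (173/10,15) (17,18) (16,18)]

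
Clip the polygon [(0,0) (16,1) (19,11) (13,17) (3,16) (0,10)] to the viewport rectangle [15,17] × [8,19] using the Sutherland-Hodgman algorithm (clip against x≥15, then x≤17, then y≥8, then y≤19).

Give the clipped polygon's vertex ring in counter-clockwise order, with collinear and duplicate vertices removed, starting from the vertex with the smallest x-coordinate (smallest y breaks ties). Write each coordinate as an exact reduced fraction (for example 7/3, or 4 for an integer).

Clipped polygon: [(15,8) (17,8) (17,13) (15,15)]

1. After x ≥ 15: [(15,15/16) (16,1) (19,11) (15,15)]
2. After x ≤ 17: [(15,15/16) (16,1) (17,13/3) (17,13) (15,15)]
3. After y ≥ 8: [(15,8) (17,8) (17,13) (15,15)]
4. After y ≤ 19: [(15,8) (17,8) (17,13) (15,15)]
5. Canonical ring: [(15,8) (17,8) (17,13) (15,15)]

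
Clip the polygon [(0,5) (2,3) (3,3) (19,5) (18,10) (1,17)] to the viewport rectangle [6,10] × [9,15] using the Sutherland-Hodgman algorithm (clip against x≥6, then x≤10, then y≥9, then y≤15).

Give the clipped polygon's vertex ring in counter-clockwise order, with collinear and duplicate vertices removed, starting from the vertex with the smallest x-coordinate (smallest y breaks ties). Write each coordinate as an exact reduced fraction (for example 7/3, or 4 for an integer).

1. After x ≥ 6: [(6,27/8) (19,5) (18,10) (6,254/17)]
2. After x ≤ 10: [(6,27/8) (10,31/8) (10,226/17) (6,254/17)]
3. After y ≥ 9: [(6,9) (10,9) (10,226/17) (6,254/17)]
4. After y ≤ 15: [(6,9) (10,9) (10,226/17) (6,254/17)]
5. Canonical ring: [(6,9) (10,9) (10,226/17) (6,254/17)]

Clipped polygon: [(6,9) (10,9) (10,226/17) (6,254/17)]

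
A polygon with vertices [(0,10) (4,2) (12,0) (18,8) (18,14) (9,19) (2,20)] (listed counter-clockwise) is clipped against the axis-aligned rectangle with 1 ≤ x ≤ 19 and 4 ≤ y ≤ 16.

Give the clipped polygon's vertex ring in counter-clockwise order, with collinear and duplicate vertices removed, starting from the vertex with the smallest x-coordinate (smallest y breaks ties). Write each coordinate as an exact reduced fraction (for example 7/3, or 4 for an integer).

Clipped polygon: [(1,8) (3,4) (15,4) (18,8) (18,14) (72/5,16) (6/5,16) (1,15)]

1. After x ≥ 1: [(1,15) (1,8) (4,2) (12,0) (18,8) (18,14) (9,19) (2,20)]
2. After x ≤ 19: [(1,15) (1,8) (4,2) (12,0) (18,8) (18,14) (9,19) (2,20)]
3. After y ≥ 4: [(1,15) (1,8) (3,4) (15,4) (18,8) (18,14) (9,19) (2,20)]
4. After y ≤ 16: [(6/5,16) (1,15) (1,8) (3,4) (15,4) (18,8) (18,14) (72/5,16)]
5. Canonical ring: [(1,8) (3,4) (15,4) (18,8) (18,14) (72/5,16) (6/5,16) (1,15)]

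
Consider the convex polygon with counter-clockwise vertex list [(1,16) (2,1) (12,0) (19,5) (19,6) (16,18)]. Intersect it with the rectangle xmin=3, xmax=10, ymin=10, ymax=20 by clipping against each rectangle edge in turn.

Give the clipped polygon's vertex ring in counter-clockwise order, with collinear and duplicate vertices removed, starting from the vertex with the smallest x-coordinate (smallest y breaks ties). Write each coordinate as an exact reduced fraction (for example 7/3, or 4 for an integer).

Clipped polygon: [(3,10) (10,10) (10,86/5) (3,244/15)]

1. After x ≥ 3: [(3,244/15) (3,9/10) (12,0) (19,5) (19,6) (16,18)]
2. After x ≤ 10: [(10,86/5) (3,244/15) (3,9/10) (10,1/5)]
3. After y ≥ 10: [(10,10) (10,86/5) (3,244/15) (3,10)]
4. After y ≤ 20: [(10,10) (10,86/5) (3,244/15) (3,10)]
5. Canonical ring: [(3,10) (10,10) (10,86/5) (3,244/15)]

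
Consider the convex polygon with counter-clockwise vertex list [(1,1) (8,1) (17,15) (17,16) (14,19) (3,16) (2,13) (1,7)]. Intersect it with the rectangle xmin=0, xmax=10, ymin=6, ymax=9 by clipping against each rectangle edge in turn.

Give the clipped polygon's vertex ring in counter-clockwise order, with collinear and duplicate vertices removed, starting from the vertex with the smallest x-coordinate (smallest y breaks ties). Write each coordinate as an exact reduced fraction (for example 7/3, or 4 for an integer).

Clipped polygon: [(1,6) (10,6) (10,9) (4/3,9) (1,7)]

1. After x ≥ 0: [(1,1) (8,1) (17,15) (17,16) (14,19) (3,16) (2,13) (1,7)]
2. After x ≤ 10: [(1,1) (8,1) (10,37/9) (10,197/11) (3,16) (2,13) (1,7)]
3. After y ≥ 6: [(1,6) (10,6) (10,197/11) (3,16) (2,13) (1,7)]
4. After y ≤ 9: [(1,6) (10,6) (10,9) (4/3,9) (1,7)]
5. Canonical ring: [(1,6) (10,6) (10,9) (4/3,9) (1,7)]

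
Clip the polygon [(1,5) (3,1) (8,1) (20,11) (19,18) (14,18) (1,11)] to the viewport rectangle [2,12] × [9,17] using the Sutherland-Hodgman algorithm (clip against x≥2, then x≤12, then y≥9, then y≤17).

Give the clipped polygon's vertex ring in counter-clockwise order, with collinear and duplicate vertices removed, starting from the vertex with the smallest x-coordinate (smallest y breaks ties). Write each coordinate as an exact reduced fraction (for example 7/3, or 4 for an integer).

1. After x ≥ 2: [(2,3) (3,1) (8,1) (20,11) (19,18) (14,18) (2,150/13)]
2. After x ≤ 12: [(2,3) (3,1) (8,1) (12,13/3) (12,220/13) (2,150/13)]
3. After y ≥ 9: [(2,9) (12,9) (12,220/13) (2,150/13)]
4. After y ≤ 17: [(2,9) (12,9) (12,220/13) (2,150/13)]
5. Canonical ring: [(2,9) (12,9) (12,220/13) (2,150/13)]

Clipped polygon: [(2,9) (12,9) (12,220/13) (2,150/13)]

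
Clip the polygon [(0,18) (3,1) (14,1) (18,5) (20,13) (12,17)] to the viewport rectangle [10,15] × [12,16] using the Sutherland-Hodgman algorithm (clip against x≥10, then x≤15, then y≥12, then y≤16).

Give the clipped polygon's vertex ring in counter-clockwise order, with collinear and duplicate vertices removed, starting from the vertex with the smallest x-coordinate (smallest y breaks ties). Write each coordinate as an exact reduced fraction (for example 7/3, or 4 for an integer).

1. After x ≥ 10: [(10,103/6) (10,1) (14,1) (18,5) (20,13) (12,17)]
2. After x ≤ 15: [(10,103/6) (10,1) (14,1) (15,2) (15,31/2) (12,17)]
3. After y ≥ 12: [(10,103/6) (10,12) (15,12) (15,31/2) (12,17)]
4. After y ≤ 16: [(10,16) (10,12) (15,12) (15,31/2) (14,16)]
5. Canonical ring: [(10,12) (15,12) (15,31/2) (14,16) (10,16)]

Clipped polygon: [(10,12) (15,12) (15,31/2) (14,16) (10,16)]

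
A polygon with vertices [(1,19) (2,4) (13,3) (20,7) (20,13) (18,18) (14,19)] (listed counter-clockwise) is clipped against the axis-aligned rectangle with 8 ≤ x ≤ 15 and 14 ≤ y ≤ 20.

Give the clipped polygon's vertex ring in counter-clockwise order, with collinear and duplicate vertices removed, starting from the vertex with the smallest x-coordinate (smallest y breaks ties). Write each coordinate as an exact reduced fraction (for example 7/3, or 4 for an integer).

1. After x ≥ 8: [(8,19) (8,38/11) (13,3) (20,7) (20,13) (18,18) (14,19)]
2. After x ≤ 15: [(8,19) (8,38/11) (13,3) (15,29/7) (15,75/4) (14,19)]
3. After y ≥ 14: [(8,19) (8,14) (15,14) (15,75/4) (14,19)]
4. After y ≤ 20: [(8,19) (8,14) (15,14) (15,75/4) (14,19)]
5. Canonical ring: [(8,14) (15,14) (15,75/4) (14,19) (8,19)]

Clipped polygon: [(8,14) (15,14) (15,75/4) (14,19) (8,19)]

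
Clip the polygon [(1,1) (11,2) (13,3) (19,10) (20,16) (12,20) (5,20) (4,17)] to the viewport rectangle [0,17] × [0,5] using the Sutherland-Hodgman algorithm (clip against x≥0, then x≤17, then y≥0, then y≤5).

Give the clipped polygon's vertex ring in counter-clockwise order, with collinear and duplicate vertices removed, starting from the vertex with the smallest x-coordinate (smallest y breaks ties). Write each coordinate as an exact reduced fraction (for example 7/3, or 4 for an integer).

Clipped polygon: [(1,1) (11,2) (13,3) (103/7,5) (7/4,5)]

1. After x ≥ 0: [(1,1) (11,2) (13,3) (19,10) (20,16) (12,20) (5,20) (4,17)]
2. After x ≤ 17: [(1,1) (11,2) (13,3) (17,23/3) (17,35/2) (12,20) (5,20) (4,17)]
3. After y ≥ 0: [(1,1) (11,2) (13,3) (17,23/3) (17,35/2) (12,20) (5,20) (4,17)]
4. After y ≤ 5: [(7/4,5) (1,1) (11,2) (13,3) (103/7,5)]
5. Canonical ring: [(1,1) (11,2) (13,3) (103/7,5) (7/4,5)]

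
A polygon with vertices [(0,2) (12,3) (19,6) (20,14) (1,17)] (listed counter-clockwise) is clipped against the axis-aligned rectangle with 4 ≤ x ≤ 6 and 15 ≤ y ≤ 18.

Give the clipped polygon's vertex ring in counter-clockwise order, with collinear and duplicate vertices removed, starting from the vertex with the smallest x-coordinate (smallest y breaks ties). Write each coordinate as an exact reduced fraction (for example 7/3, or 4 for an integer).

Clipped polygon: [(4,15) (6,15) (6,308/19) (4,314/19)]

1. After x ≥ 4: [(4,7/3) (12,3) (19,6) (20,14) (4,314/19)]
2. After x ≤ 6: [(4,7/3) (6,5/2) (6,308/19) (4,314/19)]
3. After y ≥ 15: [(4,15) (6,15) (6,308/19) (4,314/19)]
4. After y ≤ 18: [(4,15) (6,15) (6,308/19) (4,314/19)]
5. Canonical ring: [(4,15) (6,15) (6,308/19) (4,314/19)]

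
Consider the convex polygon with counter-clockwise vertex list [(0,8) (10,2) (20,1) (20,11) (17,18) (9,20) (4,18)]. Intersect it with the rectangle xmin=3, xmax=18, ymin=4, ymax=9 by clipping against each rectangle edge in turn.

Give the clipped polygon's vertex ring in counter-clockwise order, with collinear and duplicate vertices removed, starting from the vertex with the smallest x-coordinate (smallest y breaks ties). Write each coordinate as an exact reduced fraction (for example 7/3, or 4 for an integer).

1. After x ≥ 3: [(3,31/2) (3,31/5) (10,2) (20,1) (20,11) (17,18) (9,20) (4,18)]
2. After x ≤ 18: [(3,31/2) (3,31/5) (10,2) (18,6/5) (18,47/3) (17,18) (9,20) (4,18)]
3. After y ≥ 4: [(3,31/2) (3,31/5) (20/3,4) (18,4) (18,47/3) (17,18) (9,20) (4,18)]
4. After y ≤ 9: [(3,9) (3,31/5) (20/3,4) (18,4) (18,9)]
5. Canonical ring: [(3,31/5) (20/3,4) (18,4) (18,9) (3,9)]

Clipped polygon: [(3,31/5) (20/3,4) (18,4) (18,9) (3,9)]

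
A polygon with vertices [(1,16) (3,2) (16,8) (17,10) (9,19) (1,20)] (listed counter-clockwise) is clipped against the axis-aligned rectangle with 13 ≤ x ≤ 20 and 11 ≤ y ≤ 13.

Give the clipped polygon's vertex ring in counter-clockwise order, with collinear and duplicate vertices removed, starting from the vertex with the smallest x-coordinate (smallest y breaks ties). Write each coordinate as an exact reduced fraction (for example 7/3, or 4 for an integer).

Clipped polygon: [(13,11) (145/9,11) (43/3,13) (13,13)]

1. After x ≥ 13: [(13,86/13) (16,8) (17,10) (13,29/2)]
2. After x ≤ 20: [(13,86/13) (16,8) (17,10) (13,29/2)]
3. After y ≥ 11: [(13,11) (145/9,11) (13,29/2)]
4. After y ≤ 13: [(13,13) (13,11) (145/9,11) (43/3,13)]
5. Canonical ring: [(13,11) (145/9,11) (43/3,13) (13,13)]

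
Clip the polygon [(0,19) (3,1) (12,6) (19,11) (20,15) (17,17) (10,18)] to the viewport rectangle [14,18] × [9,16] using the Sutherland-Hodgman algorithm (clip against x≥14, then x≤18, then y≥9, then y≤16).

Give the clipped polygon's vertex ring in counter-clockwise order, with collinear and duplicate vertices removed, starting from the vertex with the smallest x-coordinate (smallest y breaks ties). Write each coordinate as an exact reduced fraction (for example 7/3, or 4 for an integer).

1. After x ≥ 14: [(14,52/7) (19,11) (20,15) (17,17) (14,122/7)]
2. After x ≤ 18: [(14,52/7) (18,72/7) (18,49/3) (17,17) (14,122/7)]
3. After y ≥ 9: [(14,9) (81/5,9) (18,72/7) (18,49/3) (17,17) (14,122/7)]
4. After y ≤ 16: [(14,16) (14,9) (81/5,9) (18,72/7) (18,16)]
5. Canonical ring: [(14,9) (81/5,9) (18,72/7) (18,16) (14,16)]

Clipped polygon: [(14,9) (81/5,9) (18,72/7) (18,16) (14,16)]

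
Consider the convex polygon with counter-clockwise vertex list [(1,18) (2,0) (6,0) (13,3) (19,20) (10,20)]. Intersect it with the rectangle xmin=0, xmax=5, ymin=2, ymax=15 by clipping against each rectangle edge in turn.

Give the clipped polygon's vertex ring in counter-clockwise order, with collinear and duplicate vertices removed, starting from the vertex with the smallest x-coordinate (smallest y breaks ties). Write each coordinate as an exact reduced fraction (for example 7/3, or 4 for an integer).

Clipped polygon: [(7/6,15) (17/9,2) (5,2) (5,15)]

1. After x ≥ 0: [(1,18) (2,0) (6,0) (13,3) (19,20) (10,20)]
2. After x ≤ 5: [(5,170/9) (1,18) (2,0) (5,0)]
3. After y ≥ 2: [(5,2) (5,170/9) (1,18) (17/9,2)]
4. After y ≤ 15: [(5,2) (5,15) (7/6,15) (17/9,2)]
5. Canonical ring: [(7/6,15) (17/9,2) (5,2) (5,15)]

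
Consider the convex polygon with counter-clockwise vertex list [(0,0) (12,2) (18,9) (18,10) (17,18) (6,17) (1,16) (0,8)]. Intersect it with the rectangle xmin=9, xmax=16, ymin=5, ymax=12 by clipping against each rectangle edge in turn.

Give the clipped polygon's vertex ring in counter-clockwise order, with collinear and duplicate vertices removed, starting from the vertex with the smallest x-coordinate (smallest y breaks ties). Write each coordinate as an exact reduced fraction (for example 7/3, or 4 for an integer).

Clipped polygon: [(9,5) (102/7,5) (16,20/3) (16,12) (9,12)]

1. After x ≥ 9: [(9,3/2) (12,2) (18,9) (18,10) (17,18) (9,190/11)]
2. After x ≤ 16: [(9,3/2) (12,2) (16,20/3) (16,197/11) (9,190/11)]
3. After y ≥ 5: [(9,5) (102/7,5) (16,20/3) (16,197/11) (9,190/11)]
4. After y ≤ 12: [(9,12) (9,5) (102/7,5) (16,20/3) (16,12)]
5. Canonical ring: [(9,5) (102/7,5) (16,20/3) (16,12) (9,12)]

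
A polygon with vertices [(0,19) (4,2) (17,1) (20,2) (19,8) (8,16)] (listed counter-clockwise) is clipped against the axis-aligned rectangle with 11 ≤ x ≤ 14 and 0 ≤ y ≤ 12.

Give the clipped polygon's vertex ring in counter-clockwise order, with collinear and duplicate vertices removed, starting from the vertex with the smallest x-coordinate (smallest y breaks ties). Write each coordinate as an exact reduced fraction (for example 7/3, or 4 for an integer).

1. After x ≥ 11: [(11,19/13) (17,1) (20,2) (19,8) (11,152/11)]
2. After x ≤ 14: [(11,19/13) (14,16/13) (14,128/11) (11,152/11)]
3. After y ≥ 0: [(11,19/13) (14,16/13) (14,128/11) (11,152/11)]
4. After y ≤ 12: [(11,12) (11,19/13) (14,16/13) (14,128/11) (27/2,12)]
5. Canonical ring: [(11,19/13) (14,16/13) (14,128/11) (27/2,12) (11,12)]

Clipped polygon: [(11,19/13) (14,16/13) (14,128/11) (27/2,12) (11,12)]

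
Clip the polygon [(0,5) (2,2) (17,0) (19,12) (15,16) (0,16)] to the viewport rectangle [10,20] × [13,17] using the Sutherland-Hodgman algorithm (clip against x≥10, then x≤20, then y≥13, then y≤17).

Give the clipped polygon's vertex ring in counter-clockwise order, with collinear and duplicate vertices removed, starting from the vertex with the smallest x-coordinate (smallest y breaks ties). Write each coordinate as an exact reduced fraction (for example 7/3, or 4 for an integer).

1. After x ≥ 10: [(10,14/15) (17,0) (19,12) (15,16) (10,16)]
2. After x ≤ 20: [(10,14/15) (17,0) (19,12) (15,16) (10,16)]
3. After y ≥ 13: [(10,13) (18,13) (15,16) (10,16)]
4. After y ≤ 17: [(10,13) (18,13) (15,16) (10,16)]
5. Canonical ring: [(10,13) (18,13) (15,16) (10,16)]

Clipped polygon: [(10,13) (18,13) (15,16) (10,16)]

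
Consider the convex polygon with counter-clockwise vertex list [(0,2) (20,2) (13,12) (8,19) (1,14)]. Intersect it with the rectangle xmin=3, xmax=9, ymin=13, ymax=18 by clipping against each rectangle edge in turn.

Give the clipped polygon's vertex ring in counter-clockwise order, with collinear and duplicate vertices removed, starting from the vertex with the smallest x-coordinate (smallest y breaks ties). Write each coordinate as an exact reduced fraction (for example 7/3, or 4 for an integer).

Clipped polygon: [(3,13) (9,13) (9,88/5) (61/7,18) (33/5,18) (3,108/7)]

1. After x ≥ 3: [(3,2) (20,2) (13,12) (8,19) (3,108/7)]
2. After x ≤ 9: [(3,2) (9,2) (9,88/5) (8,19) (3,108/7)]
3. After y ≥ 13: [(3,13) (9,13) (9,88/5) (8,19) (3,108/7)]
4. After y ≤ 18: [(3,13) (9,13) (9,88/5) (61/7,18) (33/5,18) (3,108/7)]
5. Canonical ring: [(3,13) (9,13) (9,88/5) (61/7,18) (33/5,18) (3,108/7)]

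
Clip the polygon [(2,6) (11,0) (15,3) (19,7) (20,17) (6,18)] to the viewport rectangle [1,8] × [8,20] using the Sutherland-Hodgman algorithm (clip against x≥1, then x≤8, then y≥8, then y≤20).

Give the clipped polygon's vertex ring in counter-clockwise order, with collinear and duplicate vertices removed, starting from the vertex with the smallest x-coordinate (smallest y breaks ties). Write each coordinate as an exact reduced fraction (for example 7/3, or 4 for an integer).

1. After x ≥ 1: [(2,6) (11,0) (15,3) (19,7) (20,17) (6,18)]
2. After x ≤ 8: [(2,6) (8,2) (8,125/7) (6,18)]
3. After y ≥ 8: [(8/3,8) (8,8) (8,125/7) (6,18)]
4. After y ≤ 20: [(8/3,8) (8,8) (8,125/7) (6,18)]
5. Canonical ring: [(8/3,8) (8,8) (8,125/7) (6,18)]

Clipped polygon: [(8/3,8) (8,8) (8,125/7) (6,18)]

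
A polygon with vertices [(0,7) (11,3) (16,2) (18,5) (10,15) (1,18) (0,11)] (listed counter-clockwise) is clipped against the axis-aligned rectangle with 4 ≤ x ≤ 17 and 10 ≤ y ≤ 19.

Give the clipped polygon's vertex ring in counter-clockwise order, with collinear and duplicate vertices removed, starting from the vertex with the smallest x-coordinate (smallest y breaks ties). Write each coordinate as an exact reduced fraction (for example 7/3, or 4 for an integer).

1. After x ≥ 4: [(4,61/11) (11,3) (16,2) (18,5) (10,15) (4,17)]
2. After x ≤ 17: [(4,61/11) (11,3) (16,2) (17,7/2) (17,25/4) (10,15) (4,17)]
3. After y ≥ 10: [(4,10) (14,10) (10,15) (4,17)]
4. After y ≤ 19: [(4,10) (14,10) (10,15) (4,17)]
5. Canonical ring: [(4,10) (14,10) (10,15) (4,17)]

Clipped polygon: [(4,10) (14,10) (10,15) (4,17)]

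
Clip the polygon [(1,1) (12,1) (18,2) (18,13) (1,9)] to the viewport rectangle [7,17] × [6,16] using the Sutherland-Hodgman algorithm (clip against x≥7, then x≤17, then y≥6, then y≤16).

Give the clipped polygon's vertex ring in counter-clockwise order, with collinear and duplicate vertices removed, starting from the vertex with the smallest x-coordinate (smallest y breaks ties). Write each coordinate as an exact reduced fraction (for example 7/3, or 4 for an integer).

Clipped polygon: [(7,6) (17,6) (17,217/17) (7,177/17)]

1. After x ≥ 7: [(7,1) (12,1) (18,2) (18,13) (7,177/17)]
2. After x ≤ 17: [(7,1) (12,1) (17,11/6) (17,217/17) (7,177/17)]
3. After y ≥ 6: [(7,6) (17,6) (17,217/17) (7,177/17)]
4. After y ≤ 16: [(7,6) (17,6) (17,217/17) (7,177/17)]
5. Canonical ring: [(7,6) (17,6) (17,217/17) (7,177/17)]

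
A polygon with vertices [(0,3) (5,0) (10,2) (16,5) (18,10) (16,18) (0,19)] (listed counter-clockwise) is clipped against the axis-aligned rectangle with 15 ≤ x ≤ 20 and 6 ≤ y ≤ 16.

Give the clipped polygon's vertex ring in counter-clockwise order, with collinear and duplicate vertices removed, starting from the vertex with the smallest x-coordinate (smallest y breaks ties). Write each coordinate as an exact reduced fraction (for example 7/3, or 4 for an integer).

1. After x ≥ 15: [(15,9/2) (16,5) (18,10) (16,18) (15,289/16)]
2. After x ≤ 20: [(15,9/2) (16,5) (18,10) (16,18) (15,289/16)]
3. After y ≥ 6: [(15,6) (82/5,6) (18,10) (16,18) (15,289/16)]
4. After y ≤ 16: [(15,16) (15,6) (82/5,6) (18,10) (33/2,16)]
5. Canonical ring: [(15,6) (82/5,6) (18,10) (33/2,16) (15,16)]

Clipped polygon: [(15,6) (82/5,6) (18,10) (33/2,16) (15,16)]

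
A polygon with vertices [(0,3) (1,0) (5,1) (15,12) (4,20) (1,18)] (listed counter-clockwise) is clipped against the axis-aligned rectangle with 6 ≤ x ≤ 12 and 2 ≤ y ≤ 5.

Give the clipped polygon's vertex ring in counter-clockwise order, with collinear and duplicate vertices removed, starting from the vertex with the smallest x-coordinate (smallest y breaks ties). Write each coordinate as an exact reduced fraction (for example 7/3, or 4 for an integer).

Clipped polygon: [(6,21/10) (95/11,5) (6,5)]

1. After x ≥ 6: [(6,21/10) (15,12) (6,204/11)]
2. After x ≤ 12: [(6,21/10) (12,87/10) (12,156/11) (6,204/11)]
3. After y ≥ 2: [(6,21/10) (12,87/10) (12,156/11) (6,204/11)]
4. After y ≤ 5: [(6,5) (6,21/10) (95/11,5)]
5. Canonical ring: [(6,21/10) (95/11,5) (6,5)]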